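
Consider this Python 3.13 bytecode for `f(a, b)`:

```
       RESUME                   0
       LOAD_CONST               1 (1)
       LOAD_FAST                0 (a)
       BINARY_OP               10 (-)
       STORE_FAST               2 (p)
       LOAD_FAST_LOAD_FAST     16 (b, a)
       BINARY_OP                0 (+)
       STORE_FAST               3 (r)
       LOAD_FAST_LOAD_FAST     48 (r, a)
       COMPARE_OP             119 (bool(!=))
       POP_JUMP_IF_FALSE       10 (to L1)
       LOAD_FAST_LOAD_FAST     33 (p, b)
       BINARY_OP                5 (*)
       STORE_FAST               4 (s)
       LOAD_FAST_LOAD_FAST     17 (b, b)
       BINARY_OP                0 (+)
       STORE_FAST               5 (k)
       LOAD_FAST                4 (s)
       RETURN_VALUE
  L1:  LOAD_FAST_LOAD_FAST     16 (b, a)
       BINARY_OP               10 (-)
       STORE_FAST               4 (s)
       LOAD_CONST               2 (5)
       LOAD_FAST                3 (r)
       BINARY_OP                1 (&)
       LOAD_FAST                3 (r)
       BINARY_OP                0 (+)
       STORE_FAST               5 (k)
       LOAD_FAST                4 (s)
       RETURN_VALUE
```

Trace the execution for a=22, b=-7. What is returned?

LOAD_CONST → push 1. Stack: [1]
LOAD_FAST a → push 22. Stack: [1, 22]
BINARY_OP - → 1 - 22 = -21. Stack: [-21]
STORE_FAST p → p=-21. Stack: []
LOAD_FAST_LOAD_FAST b,a → push -7,22. Stack: [-7, 22]
BINARY_OP + → -7 + 22 = 15. Stack: [15]
STORE_FAST r → r=15. Stack: []
LOAD_FAST_LOAD_FAST r,a → push 15,22. Stack: [15, 22]
COMPARE_OP bool(!=) → 15 vs 22 = True. Stack: [True]
POP_JUMP_IF_FALSE → pop True; no jump. Stack: []
LOAD_FAST_LOAD_FAST p,b → push -21,-7. Stack: [-21, -7]
BINARY_OP * → -21 * -7 = 147. Stack: [147]
STORE_FAST s → s=147. Stack: []
LOAD_FAST_LOAD_FAST b,b → push -7,-7. Stack: [-7, -7]
BINARY_OP + → -7 + -7 = -14. Stack: [-14]
STORE_FAST k → k=-14. Stack: []
LOAD_FAST s → push 147. Stack: [147]
RETURN_VALUE → return 147.

147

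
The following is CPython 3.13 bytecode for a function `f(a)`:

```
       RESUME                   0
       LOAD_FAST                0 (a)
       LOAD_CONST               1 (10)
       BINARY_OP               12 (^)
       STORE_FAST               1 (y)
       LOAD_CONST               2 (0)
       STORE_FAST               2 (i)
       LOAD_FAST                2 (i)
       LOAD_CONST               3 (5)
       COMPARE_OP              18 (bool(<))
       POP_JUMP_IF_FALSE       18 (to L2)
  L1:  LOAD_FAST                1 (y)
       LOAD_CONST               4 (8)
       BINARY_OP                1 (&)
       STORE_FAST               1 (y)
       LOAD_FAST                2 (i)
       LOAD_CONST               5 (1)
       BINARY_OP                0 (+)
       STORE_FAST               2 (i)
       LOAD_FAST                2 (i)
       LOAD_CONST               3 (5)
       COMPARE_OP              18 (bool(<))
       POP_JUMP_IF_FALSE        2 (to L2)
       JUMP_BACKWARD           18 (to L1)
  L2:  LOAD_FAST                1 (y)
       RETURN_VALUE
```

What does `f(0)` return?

LOAD_FAST a → push 0
LOAD_CONST → push 10
BINARY_OP ^ → 0 ^ 10 = 10
STORE_FAST y → y=10
LOAD_CONST → push 0
STORE_FAST i → i=0
LOAD_FAST i → push 0
LOAD_CONST → push 5
COMPARE_OP bool(<) → 0 vs 5 = True
POP_JUMP_IF_FALSE → pop True; no jump
LOAD_FAST y → push 10
LOAD_CONST → push 8
BINARY_OP & → 10 & 8 = 8
STORE_FAST y → y=8
LOAD_FAST i → push 0
LOAD_CONST → push 1
BINARY_OP + → 0 + 1 = 1
STORE_FAST i → i=1
LOAD_FAST i → push 1
LOAD_CONST → push 5
COMPARE_OP bool(<) → 1 vs 5 = True
POP_JUMP_IF_FALSE → pop True; no jump
LOAD_FAST y → push 8
LOAD_CONST → push 8
BINARY_OP & → 8 & 8 = 8
STORE_FAST y → y=8
LOAD_FAST i → push 1
LOAD_CONST → push 1
BINARY_OP + → 1 + 1 = 2
STORE_FAST i → i=2
LOAD_FAST i → push 2
LOAD_CONST → push 5
COMPARE_OP bool(<) → 2 vs 5 = True
POP_JUMP_IF_FALSE → pop True; no jump
LOAD_FAST y → push 8
LOAD_CONST → push 8
BINARY_OP & → 8 & 8 = 8
STORE_FAST y → y=8
LOAD_FAST i → push 2
LOAD_CONST → push 1
BINARY_OP + → 2 + 1 = 3
STORE_FAST i → i=3
LOAD_FAST i → push 3
LOAD_CONST → push 5
COMPARE_OP bool(<) → 3 vs 5 = True
POP_JUMP_IF_FALSE → pop True; no jump
LOAD_FAST y → push 8
LOAD_CONST → push 8
BINARY_OP & → 8 & 8 = 8
STORE_FAST y → y=8
LOAD_FAST i → push 3
LOAD_CONST → push 1
BINARY_OP + → 3 + 1 = 4
STORE_FAST i → i=4
LOAD_FAST i → push 4
LOAD_CONST → push 5
COMPARE_OP bool(<) → 4 vs 5 = True
POP_JUMP_IF_FALSE → pop True; no jump
LOAD_FAST y → push 8
LOAD_CONST → push 8
BINARY_OP & → 8 & 8 = 8
STORE_FAST y → y=8
LOAD_FAST i → push 4
LOAD_CONST → push 1
BINARY_OP + → 4 + 1 = 5
STORE_FAST i → i=5
LOAD_FAST i → push 5
LOAD_CONST → push 5
COMPARE_OP bool(<) → 5 vs 5 = False
POP_JUMP_IF_FALSE → pop False; jump
LOAD_FAST y → push 8
RETURN_VALUE → return 8.

8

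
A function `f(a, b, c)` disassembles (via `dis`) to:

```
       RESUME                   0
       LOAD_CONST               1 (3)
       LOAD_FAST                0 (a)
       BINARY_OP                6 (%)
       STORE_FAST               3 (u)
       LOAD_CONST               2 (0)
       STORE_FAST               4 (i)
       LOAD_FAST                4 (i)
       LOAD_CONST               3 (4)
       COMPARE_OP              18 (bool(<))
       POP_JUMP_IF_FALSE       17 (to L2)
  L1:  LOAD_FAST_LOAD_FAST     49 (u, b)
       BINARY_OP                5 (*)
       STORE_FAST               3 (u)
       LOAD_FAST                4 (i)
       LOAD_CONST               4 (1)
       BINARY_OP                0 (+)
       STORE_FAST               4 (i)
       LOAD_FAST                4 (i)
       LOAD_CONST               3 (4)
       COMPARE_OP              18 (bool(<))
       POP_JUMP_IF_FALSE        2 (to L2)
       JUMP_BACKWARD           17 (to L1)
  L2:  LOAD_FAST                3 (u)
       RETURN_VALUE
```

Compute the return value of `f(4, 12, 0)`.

LOAD_CONST → push 3. Stack: [3]
LOAD_FAST a → push 4. Stack: [3, 4]
BINARY_OP % → 3 % 4 = 3. Stack: [3]
STORE_FAST u → u=3. Stack: []
LOAD_CONST → push 0. Stack: [0]
STORE_FAST i → i=0. Stack: []
LOAD_FAST i → push 0. Stack: [0]
LOAD_CONST → push 4. Stack: [0, 4]
COMPARE_OP bool(<) → 0 vs 4 = True. Stack: [True]
POP_JUMP_IF_FALSE → pop True; no jump. Stack: []
LOAD_FAST_LOAD_FAST u,b → push 3,12. Stack: [3, 12]
BINARY_OP * → 3 * 12 = 36. Stack: [36]
STORE_FAST u → u=36. Stack: []
LOAD_FAST i → push 0. Stack: [0]
LOAD_CONST → push 1. Stack: [0, 1]
BINARY_OP + → 0 + 1 = 1. Stack: [1]
STORE_FAST i → i=1. Stack: []
LOAD_FAST i → push 1. Stack: [1]
LOAD_CONST → push 4. Stack: [1, 4]
COMPARE_OP bool(<) → 1 vs 4 = True. Stack: [True]
POP_JUMP_IF_FALSE → pop True; no jump. Stack: []
LOAD_FAST_LOAD_FAST u,b → push 36,12. Stack: [36, 12]
BINARY_OP * → 36 * 12 = 432. Stack: [432]
STORE_FAST u → u=432. Stack: []
LOAD_FAST i → push 1. Stack: [1]
LOAD_CONST → push 1. Stack: [1, 1]
BINARY_OP + → 1 + 1 = 2. Stack: [2]
STORE_FAST i → i=2. Stack: []
LOAD_FAST i → push 2. Stack: [2]
LOAD_CONST → push 4. Stack: [2, 4]
COMPARE_OP bool(<) → 2 vs 4 = True. Stack: [True]
POP_JUMP_IF_FALSE → pop True; no jump. Stack: []
LOAD_FAST_LOAD_FAST u,b → push 432,12. Stack: [432, 12]
BINARY_OP * → 432 * 12 = 5184. Stack: [5184]
STORE_FAST u → u=5184. Stack: []
LOAD_FAST i → push 2. Stack: [2]
LOAD_CONST → push 1. Stack: [2, 1]
BINARY_OP + → 2 + 1 = 3. Stack: [3]
STORE_FAST i → i=3. Stack: []
LOAD_FAST i → push 3. Stack: [3]
LOAD_CONST → push 4. Stack: [3, 4]
COMPARE_OP bool(<) → 3 vs 4 = True. Stack: [True]
POP_JUMP_IF_FALSE → pop True; no jump. Stack: []
LOAD_FAST_LOAD_FAST u,b → push 5184,12. Stack: [5184, 12]
BINARY_OP * → 5184 * 12 = 62208. Stack: [62208]
STORE_FAST u → u=62208. Stack: []
LOAD_FAST i → push 3. Stack: [3]
LOAD_CONST → push 1. Stack: [3, 1]
BINARY_OP + → 3 + 1 = 4. Stack: [4]
STORE_FAST i → i=4. Stack: []
LOAD_FAST i → push 4. Stack: [4]
LOAD_CONST → push 4. Stack: [4, 4]
COMPARE_OP bool(<) → 4 vs 4 = False. Stack: [False]
POP_JUMP_IF_FALSE → pop False; jump. Stack: []
LOAD_FAST u → push 62208. Stack: [62208]
RETURN_VALUE → return 62208.

62208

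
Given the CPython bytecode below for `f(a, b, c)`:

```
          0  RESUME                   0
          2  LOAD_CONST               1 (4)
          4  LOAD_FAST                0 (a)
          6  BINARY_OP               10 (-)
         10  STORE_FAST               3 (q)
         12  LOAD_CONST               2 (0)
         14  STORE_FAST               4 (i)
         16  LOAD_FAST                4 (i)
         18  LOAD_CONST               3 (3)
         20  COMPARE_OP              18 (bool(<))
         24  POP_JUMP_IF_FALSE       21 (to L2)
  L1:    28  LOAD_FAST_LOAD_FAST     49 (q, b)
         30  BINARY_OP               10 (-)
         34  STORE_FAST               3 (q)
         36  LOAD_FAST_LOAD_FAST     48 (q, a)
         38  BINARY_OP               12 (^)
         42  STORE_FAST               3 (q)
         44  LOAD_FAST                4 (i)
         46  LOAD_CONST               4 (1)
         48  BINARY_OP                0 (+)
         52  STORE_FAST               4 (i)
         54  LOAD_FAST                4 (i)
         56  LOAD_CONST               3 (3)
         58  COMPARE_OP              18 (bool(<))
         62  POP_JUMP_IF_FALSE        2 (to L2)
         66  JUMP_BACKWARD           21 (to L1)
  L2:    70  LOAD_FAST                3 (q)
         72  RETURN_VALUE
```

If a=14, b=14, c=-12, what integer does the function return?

-58

LOAD_CONST → push 4. Stack: [4]
LOAD_FAST a → push 14. Stack: [4, 14]
BINARY_OP - → 4 - 14 = -10. Stack: [-10]
STORE_FAST q → q=-10. Stack: []
LOAD_CONST → push 0. Stack: [0]
STORE_FAST i → i=0. Stack: []
LOAD_FAST i → push 0. Stack: [0]
LOAD_CONST → push 3. Stack: [0, 3]
COMPARE_OP bool(<) → 0 vs 3 = True. Stack: [True]
POP_JUMP_IF_FALSE → pop True; no jump. Stack: []
LOAD_FAST_LOAD_FAST q,b → push -10,14. Stack: [-10, 14]
BINARY_OP - → -10 - 14 = -24. Stack: [-24]
STORE_FAST q → q=-24. Stack: []
LOAD_FAST_LOAD_FAST q,a → push -24,14. Stack: [-24, 14]
BINARY_OP ^ → -24 ^ 14 = -26. Stack: [-26]
STORE_FAST q → q=-26. Stack: []
LOAD_FAST i → push 0. Stack: [0]
LOAD_CONST → push 1. Stack: [0, 1]
BINARY_OP + → 0 + 1 = 1. Stack: [1]
STORE_FAST i → i=1. Stack: []
LOAD_FAST i → push 1. Stack: [1]
LOAD_CONST → push 3. Stack: [1, 3]
COMPARE_OP bool(<) → 1 vs 3 = True. Stack: [True]
POP_JUMP_IF_FALSE → pop True; no jump. Stack: []
LOAD_FAST_LOAD_FAST q,b → push -26,14. Stack: [-26, 14]
BINARY_OP - → -26 - 14 = -40. Stack: [-40]
STORE_FAST q → q=-40. Stack: []
LOAD_FAST_LOAD_FAST q,a → push -40,14. Stack: [-40, 14]
BINARY_OP ^ → -40 ^ 14 = -42. Stack: [-42]
STORE_FAST q → q=-42. Stack: []
LOAD_FAST i → push 1. Stack: [1]
LOAD_CONST → push 1. Stack: [1, 1]
BINARY_OP + → 1 + 1 = 2. Stack: [2]
STORE_FAST i → i=2. Stack: []
LOAD_FAST i → push 2. Stack: [2]
LOAD_CONST → push 3. Stack: [2, 3]
COMPARE_OP bool(<) → 2 vs 3 = True. Stack: [True]
POP_JUMP_IF_FALSE → pop True; no jump. Stack: []
LOAD_FAST_LOAD_FAST q,b → push -42,14. Stack: [-42, 14]
BINARY_OP - → -42 - 14 = -56. Stack: [-56]
STORE_FAST q → q=-56. Stack: []
LOAD_FAST_LOAD_FAST q,a → push -56,14. Stack: [-56, 14]
BINARY_OP ^ → -56 ^ 14 = -58. Stack: [-58]
STORE_FAST q → q=-58. Stack: []
LOAD_FAST i → push 2. Stack: [2]
LOAD_CONST → push 1. Stack: [2, 1]
BINARY_OP + → 2 + 1 = 3. Stack: [3]
STORE_FAST i → i=3. Stack: []
LOAD_FAST i → push 3. Stack: [3]
LOAD_CONST → push 3. Stack: [3, 3]
COMPARE_OP bool(<) → 3 vs 3 = False. Stack: [False]
POP_JUMP_IF_FALSE → pop False; jump. Stack: []
LOAD_FAST q → push -58. Stack: [-58]
RETURN_VALUE → return -58.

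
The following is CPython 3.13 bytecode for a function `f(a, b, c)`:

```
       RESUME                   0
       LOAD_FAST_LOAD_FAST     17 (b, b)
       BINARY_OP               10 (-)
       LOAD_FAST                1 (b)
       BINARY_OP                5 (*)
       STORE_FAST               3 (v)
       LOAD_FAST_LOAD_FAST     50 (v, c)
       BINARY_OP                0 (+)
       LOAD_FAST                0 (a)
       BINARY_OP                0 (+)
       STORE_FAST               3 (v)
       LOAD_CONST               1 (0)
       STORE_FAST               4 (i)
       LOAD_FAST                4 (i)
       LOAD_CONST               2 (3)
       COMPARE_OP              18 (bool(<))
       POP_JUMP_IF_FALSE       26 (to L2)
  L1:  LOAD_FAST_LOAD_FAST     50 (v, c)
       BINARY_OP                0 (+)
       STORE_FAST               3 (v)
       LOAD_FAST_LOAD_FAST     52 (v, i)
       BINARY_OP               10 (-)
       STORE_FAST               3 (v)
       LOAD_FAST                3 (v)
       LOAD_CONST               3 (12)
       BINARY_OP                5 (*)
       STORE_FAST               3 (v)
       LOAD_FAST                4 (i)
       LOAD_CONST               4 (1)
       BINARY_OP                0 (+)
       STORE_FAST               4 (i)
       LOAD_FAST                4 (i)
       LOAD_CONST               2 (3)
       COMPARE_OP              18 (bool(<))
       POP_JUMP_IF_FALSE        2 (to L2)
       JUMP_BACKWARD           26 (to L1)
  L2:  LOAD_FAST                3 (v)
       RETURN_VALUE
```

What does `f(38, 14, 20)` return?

LOAD_FAST_LOAD_FAST b,b → push 14,14
BINARY_OP - → 14 - 14 = 0
LOAD_FAST b → push 14
BINARY_OP * → 0 * 14 = 0
STORE_FAST v → v=0
LOAD_FAST_LOAD_FAST v,c → push 0,20
BINARY_OP + → 0 + 20 = 20
LOAD_FAST a → push 38
BINARY_OP + → 20 + 38 = 58
STORE_FAST v → v=58
LOAD_CONST → push 0
STORE_FAST i → i=0
LOAD_FAST i → push 0
LOAD_CONST → push 3
COMPARE_OP bool(<) → 0 vs 3 = True
POP_JUMP_IF_FALSE → pop True; no jump
LOAD_FAST_LOAD_FAST v,c → push 58,20
BINARY_OP + → 58 + 20 = 78
STORE_FAST v → v=78
LOAD_FAST_LOAD_FAST v,i → push 78,0
BINARY_OP - → 78 - 0 = 78
STORE_FAST v → v=78
LOAD_FAST v → push 78
LOAD_CONST → push 12
BINARY_OP * → 78 * 12 = 936
STORE_FAST v → v=936
LOAD_FAST i → push 0
LOAD_CONST → push 1
BINARY_OP + → 0 + 1 = 1
STORE_FAST i → i=1
LOAD_FAST i → push 1
LOAD_CONST → push 3
COMPARE_OP bool(<) → 1 vs 3 = True
POP_JUMP_IF_FALSE → pop True; no jump
LOAD_FAST_LOAD_FAST v,c → push 936,20
BINARY_OP + → 936 + 20 = 956
STORE_FAST v → v=956
LOAD_FAST_LOAD_FAST v,i → push 956,1
BINARY_OP - → 956 - 1 = 955
STORE_FAST v → v=955
LOAD_FAST v → push 955
LOAD_CONST → push 12
BINARY_OP * → 955 * 12 = 11460
STORE_FAST v → v=11460
LOAD_FAST i → push 1
LOAD_CONST → push 1
BINARY_OP + → 1 + 1 = 2
STORE_FAST i → i=2
LOAD_FAST i → push 2
LOAD_CONST → push 3
COMPARE_OP bool(<) → 2 vs 3 = True
POP_JUMP_IF_FALSE → pop True; no jump
LOAD_FAST_LOAD_FAST v,c → push 11460,20
BINARY_OP + → 11460 + 20 = 11480
STORE_FAST v → v=11480
LOAD_FAST_LOAD_FAST v,i → push 11480,2
BINARY_OP - → 11480 - 2 = 11478
STORE_FAST v → v=11478
LOAD_FAST v → push 11478
LOAD_CONST → push 12
BINARY_OP * → 11478 * 12 = 137736
STORE_FAST v → v=137736
LOAD_FAST i → push 2
LOAD_CONST → push 1
BINARY_OP + → 2 + 1 = 3
STORE_FAST i → i=3
LOAD_FAST i → push 3
LOAD_CONST → push 3
COMPARE_OP bool(<) → 3 vs 3 = False
POP_JUMP_IF_FALSE → pop False; jump
LOAD_FAST v → push 137736
RETURN_VALUE → return 137736.

137736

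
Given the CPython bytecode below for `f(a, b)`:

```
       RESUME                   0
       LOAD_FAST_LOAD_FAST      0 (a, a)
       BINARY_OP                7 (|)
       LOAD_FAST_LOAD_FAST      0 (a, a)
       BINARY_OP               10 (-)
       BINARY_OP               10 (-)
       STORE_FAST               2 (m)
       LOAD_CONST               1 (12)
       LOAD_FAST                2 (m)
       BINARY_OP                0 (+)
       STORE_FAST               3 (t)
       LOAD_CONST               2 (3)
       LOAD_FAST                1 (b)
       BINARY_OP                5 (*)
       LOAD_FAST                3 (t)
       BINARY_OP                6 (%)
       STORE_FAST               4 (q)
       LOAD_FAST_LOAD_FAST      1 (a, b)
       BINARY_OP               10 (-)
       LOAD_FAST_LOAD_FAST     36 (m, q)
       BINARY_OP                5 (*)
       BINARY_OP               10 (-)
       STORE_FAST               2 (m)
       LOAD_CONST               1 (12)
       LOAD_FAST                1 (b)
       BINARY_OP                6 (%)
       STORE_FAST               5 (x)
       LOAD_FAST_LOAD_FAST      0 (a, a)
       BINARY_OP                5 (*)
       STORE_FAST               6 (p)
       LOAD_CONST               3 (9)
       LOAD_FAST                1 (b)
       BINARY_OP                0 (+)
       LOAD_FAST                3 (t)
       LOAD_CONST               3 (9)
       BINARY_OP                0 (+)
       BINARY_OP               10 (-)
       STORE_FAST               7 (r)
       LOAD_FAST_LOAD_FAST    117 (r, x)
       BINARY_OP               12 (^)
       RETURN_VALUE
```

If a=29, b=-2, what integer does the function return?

LOAD_FAST_LOAD_FAST a,a → push 29,29. Stack: [29, 29]
BINARY_OP | → 29 | 29 = 29. Stack: [29]
LOAD_FAST_LOAD_FAST a,a → push 29,29. Stack: [29, 29, 29]
BINARY_OP - → 29 - 29 = 0. Stack: [29, 0]
BINARY_OP - → 29 - 0 = 29. Stack: [29]
STORE_FAST m → m=29. Stack: []
LOAD_CONST → push 12. Stack: [12]
LOAD_FAST m → push 29. Stack: [12, 29]
BINARY_OP + → 12 + 29 = 41. Stack: [41]
STORE_FAST t → t=41. Stack: []
LOAD_CONST → push 3. Stack: [3]
LOAD_FAST b → push -2. Stack: [3, -2]
BINARY_OP * → 3 * -2 = -6. Stack: [-6]
LOAD_FAST t → push 41. Stack: [-6, 41]
BINARY_OP % → -6 % 41 = 35. Stack: [35]
STORE_FAST q → q=35. Stack: []
LOAD_FAST_LOAD_FAST a,b → push 29,-2. Stack: [29, -2]
BINARY_OP - → 29 - -2 = 31. Stack: [31]
LOAD_FAST_LOAD_FAST m,q → push 29,35. Stack: [31, 29, 35]
BINARY_OP * → 29 * 35 = 1015. Stack: [31, 1015]
BINARY_OP - → 31 - 1015 = -984. Stack: [-984]
STORE_FAST m → m=-984. Stack: []
LOAD_CONST → push 12. Stack: [12]
LOAD_FAST b → push -2. Stack: [12, -2]
BINARY_OP % → 12 % -2 = 0. Stack: [0]
STORE_FAST x → x=0. Stack: []
LOAD_FAST_LOAD_FAST a,a → push 29,29. Stack: [29, 29]
BINARY_OP * → 29 * 29 = 841. Stack: [841]
STORE_FAST p → p=841. Stack: []
LOAD_CONST → push 9. Stack: [9]
LOAD_FAST b → push -2. Stack: [9, -2]
BINARY_OP + → 9 + -2 = 7. Stack: [7]
LOAD_FAST t → push 41. Stack: [7, 41]
LOAD_CONST → push 9. Stack: [7, 41, 9]
BINARY_OP + → 41 + 9 = 50. Stack: [7, 50]
BINARY_OP - → 7 - 50 = -43. Stack: [-43]
STORE_FAST r → r=-43. Stack: []
LOAD_FAST_LOAD_FAST r,x → push -43,0. Stack: [-43, 0]
BINARY_OP ^ → -43 ^ 0 = -43. Stack: [-43]
RETURN_VALUE → return -43.

-43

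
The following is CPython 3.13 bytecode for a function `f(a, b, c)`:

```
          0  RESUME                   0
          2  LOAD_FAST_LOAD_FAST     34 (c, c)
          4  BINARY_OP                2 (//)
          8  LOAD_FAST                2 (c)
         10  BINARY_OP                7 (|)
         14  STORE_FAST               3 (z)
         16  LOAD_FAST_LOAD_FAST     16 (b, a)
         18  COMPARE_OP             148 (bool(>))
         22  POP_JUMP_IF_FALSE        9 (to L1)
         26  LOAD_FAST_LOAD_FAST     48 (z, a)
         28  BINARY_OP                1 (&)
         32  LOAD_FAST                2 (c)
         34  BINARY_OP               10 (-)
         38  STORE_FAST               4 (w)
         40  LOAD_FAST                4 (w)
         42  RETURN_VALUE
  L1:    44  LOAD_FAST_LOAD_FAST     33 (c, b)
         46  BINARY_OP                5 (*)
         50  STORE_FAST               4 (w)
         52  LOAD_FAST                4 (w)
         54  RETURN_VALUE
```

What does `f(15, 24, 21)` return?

LOAD_FAST_LOAD_FAST c,c → push 21,21. Stack: [21, 21]
BINARY_OP // → 21 // 21 = 1. Stack: [1]
LOAD_FAST c → push 21. Stack: [1, 21]
BINARY_OP | → 1 | 21 = 21. Stack: [21]
STORE_FAST z → z=21. Stack: []
LOAD_FAST_LOAD_FAST b,a → push 24,15. Stack: [24, 15]
COMPARE_OP bool(>) → 24 vs 15 = True. Stack: [True]
POP_JUMP_IF_FALSE → pop True; no jump. Stack: []
LOAD_FAST_LOAD_FAST z,a → push 21,15. Stack: [21, 15]
BINARY_OP & → 21 & 15 = 5. Stack: [5]
LOAD_FAST c → push 21. Stack: [5, 21]
BINARY_OP - → 5 - 21 = -16. Stack: [-16]
STORE_FAST w → w=-16. Stack: []
LOAD_FAST w → push -16. Stack: [-16]
RETURN_VALUE → return -16.

-16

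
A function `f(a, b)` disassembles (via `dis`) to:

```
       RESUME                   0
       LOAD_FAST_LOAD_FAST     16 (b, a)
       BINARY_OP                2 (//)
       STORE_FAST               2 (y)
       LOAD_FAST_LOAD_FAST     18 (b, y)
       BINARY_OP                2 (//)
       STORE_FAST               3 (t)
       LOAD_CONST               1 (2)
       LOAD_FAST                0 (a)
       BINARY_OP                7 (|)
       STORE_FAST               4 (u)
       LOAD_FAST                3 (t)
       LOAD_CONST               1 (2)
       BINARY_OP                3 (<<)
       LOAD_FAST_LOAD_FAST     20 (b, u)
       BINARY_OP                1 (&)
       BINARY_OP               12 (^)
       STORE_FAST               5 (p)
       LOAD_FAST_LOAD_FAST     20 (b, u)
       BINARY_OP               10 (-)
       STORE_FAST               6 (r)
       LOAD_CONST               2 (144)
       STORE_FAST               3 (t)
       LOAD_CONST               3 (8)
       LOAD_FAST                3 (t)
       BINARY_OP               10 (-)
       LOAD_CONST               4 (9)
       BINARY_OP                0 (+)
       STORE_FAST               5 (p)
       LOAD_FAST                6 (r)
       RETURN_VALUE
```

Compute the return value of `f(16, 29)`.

LOAD_FAST_LOAD_FAST b,a → push 29,16. Stack: [29, 16]
BINARY_OP // → 29 // 16 = 1. Stack: [1]
STORE_FAST y → y=1. Stack: []
LOAD_FAST_LOAD_FAST b,y → push 29,1. Stack: [29, 1]
BINARY_OP // → 29 // 1 = 29. Stack: [29]
STORE_FAST t → t=29. Stack: []
LOAD_CONST → push 2. Stack: [2]
LOAD_FAST a → push 16. Stack: [2, 16]
BINARY_OP | → 2 | 16 = 18. Stack: [18]
STORE_FAST u → u=18. Stack: []
LOAD_FAST t → push 29. Stack: [29]
LOAD_CONST → push 2. Stack: [29, 2]
BINARY_OP << → 29 << 2 = 116. Stack: [116]
LOAD_FAST_LOAD_FAST b,u → push 29,18. Stack: [116, 29, 18]
BINARY_OP & → 29 & 18 = 16. Stack: [116, 16]
BINARY_OP ^ → 116 ^ 16 = 100. Stack: [100]
STORE_FAST p → p=100. Stack: []
LOAD_FAST_LOAD_FAST b,u → push 29,18. Stack: [29, 18]
BINARY_OP - → 29 - 18 = 11. Stack: [11]
STORE_FAST r → r=11. Stack: []
LOAD_CONST → push 144. Stack: [144]
STORE_FAST t → t=144. Stack: []
LOAD_CONST → push 8. Stack: [8]
LOAD_FAST t → push 144. Stack: [8, 144]
BINARY_OP - → 8 - 144 = -136. Stack: [-136]
LOAD_CONST → push 9. Stack: [-136, 9]
BINARY_OP + → -136 + 9 = -127. Stack: [-127]
STORE_FAST p → p=-127. Stack: []
LOAD_FAST r → push 11. Stack: [11]
RETURN_VALUE → return 11.

11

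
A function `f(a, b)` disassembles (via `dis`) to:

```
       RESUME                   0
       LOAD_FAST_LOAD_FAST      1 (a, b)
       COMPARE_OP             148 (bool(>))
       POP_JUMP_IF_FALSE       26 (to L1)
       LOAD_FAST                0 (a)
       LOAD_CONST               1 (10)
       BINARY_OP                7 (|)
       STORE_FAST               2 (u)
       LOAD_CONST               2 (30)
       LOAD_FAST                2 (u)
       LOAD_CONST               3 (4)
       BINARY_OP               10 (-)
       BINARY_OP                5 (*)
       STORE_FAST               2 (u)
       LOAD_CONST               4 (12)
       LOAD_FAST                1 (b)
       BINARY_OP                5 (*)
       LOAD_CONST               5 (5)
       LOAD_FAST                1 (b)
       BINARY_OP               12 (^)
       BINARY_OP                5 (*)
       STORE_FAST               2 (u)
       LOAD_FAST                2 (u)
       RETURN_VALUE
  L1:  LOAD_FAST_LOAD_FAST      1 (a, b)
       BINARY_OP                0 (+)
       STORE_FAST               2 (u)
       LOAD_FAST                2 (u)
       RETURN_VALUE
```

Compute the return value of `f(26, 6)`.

LOAD_FAST_LOAD_FAST a,b → push 26,6. Stack: [26, 6]
COMPARE_OP bool(>) → 26 vs 6 = True. Stack: [True]
POP_JUMP_IF_FALSE → pop True; no jump. Stack: []
LOAD_FAST a → push 26. Stack: [26]
LOAD_CONST → push 10. Stack: [26, 10]
BINARY_OP | → 26 | 10 = 26. Stack: [26]
STORE_FAST u → u=26. Stack: []
LOAD_CONST → push 30. Stack: [30]
LOAD_FAST u → push 26. Stack: [30, 26]
LOAD_CONST → push 4. Stack: [30, 26, 4]
BINARY_OP - → 26 - 4 = 22. Stack: [30, 22]
BINARY_OP * → 30 * 22 = 660. Stack: [660]
STORE_FAST u → u=660. Stack: []
LOAD_CONST → push 12. Stack: [12]
LOAD_FAST b → push 6. Stack: [12, 6]
BINARY_OP * → 12 * 6 = 72. Stack: [72]
LOAD_CONST → push 5. Stack: [72, 5]
LOAD_FAST b → push 6. Stack: [72, 5, 6]
BINARY_OP ^ → 5 ^ 6 = 3. Stack: [72, 3]
BINARY_OP * → 72 * 3 = 216. Stack: [216]
STORE_FAST u → u=216. Stack: []
LOAD_FAST u → push 216. Stack: [216]
RETURN_VALUE → return 216.

216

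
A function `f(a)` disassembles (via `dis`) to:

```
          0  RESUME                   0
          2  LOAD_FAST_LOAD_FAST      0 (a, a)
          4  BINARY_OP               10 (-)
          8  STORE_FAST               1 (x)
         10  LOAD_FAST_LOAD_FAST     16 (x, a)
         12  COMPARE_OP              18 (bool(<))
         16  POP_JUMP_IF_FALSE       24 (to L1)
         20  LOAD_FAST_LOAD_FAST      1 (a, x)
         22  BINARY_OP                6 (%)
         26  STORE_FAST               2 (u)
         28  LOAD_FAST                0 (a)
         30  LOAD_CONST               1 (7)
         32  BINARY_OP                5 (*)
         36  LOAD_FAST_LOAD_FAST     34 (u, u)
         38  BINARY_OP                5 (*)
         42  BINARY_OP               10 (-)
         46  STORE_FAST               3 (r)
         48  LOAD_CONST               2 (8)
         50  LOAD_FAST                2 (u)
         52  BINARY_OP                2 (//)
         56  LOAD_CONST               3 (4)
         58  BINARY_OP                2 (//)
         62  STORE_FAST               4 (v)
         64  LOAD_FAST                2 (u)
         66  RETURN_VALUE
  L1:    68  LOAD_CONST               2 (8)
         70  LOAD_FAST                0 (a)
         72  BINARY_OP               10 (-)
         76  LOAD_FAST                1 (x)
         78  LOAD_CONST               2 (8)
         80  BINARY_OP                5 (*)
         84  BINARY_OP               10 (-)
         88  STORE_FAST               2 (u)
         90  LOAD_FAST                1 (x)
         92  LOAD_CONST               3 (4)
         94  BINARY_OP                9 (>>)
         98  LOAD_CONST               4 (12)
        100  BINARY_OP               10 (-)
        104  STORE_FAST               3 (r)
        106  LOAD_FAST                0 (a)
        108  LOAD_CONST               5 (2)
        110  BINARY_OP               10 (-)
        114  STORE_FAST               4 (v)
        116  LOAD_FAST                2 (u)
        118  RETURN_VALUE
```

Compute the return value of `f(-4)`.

12

LOAD_FAST_LOAD_FAST a,a → push -4,-4. Stack: [-4, -4]
BINARY_OP - → -4 - -4 = 0. Stack: [0]
STORE_FAST x → x=0. Stack: []
LOAD_FAST_LOAD_FAST x,a → push 0,-4. Stack: [0, -4]
COMPARE_OP bool(<) → 0 vs -4 = False. Stack: [False]
POP_JUMP_IF_FALSE → pop False; jump. Stack: []
LOAD_CONST → push 8. Stack: [8]
LOAD_FAST a → push -4. Stack: [8, -4]
BINARY_OP - → 8 - -4 = 12. Stack: [12]
LOAD_FAST x → push 0. Stack: [12, 0]
LOAD_CONST → push 8. Stack: [12, 0, 8]
BINARY_OP * → 0 * 8 = 0. Stack: [12, 0]
BINARY_OP - → 12 - 0 = 12. Stack: [12]
STORE_FAST u → u=12. Stack: []
LOAD_FAST x → push 0. Stack: [0]
LOAD_CONST → push 4. Stack: [0, 4]
BINARY_OP >> → 0 >> 4 = 0. Stack: [0]
LOAD_CONST → push 12. Stack: [0, 12]
BINARY_OP - → 0 - 12 = -12. Stack: [-12]
STORE_FAST r → r=-12. Stack: []
LOAD_FAST a → push -4. Stack: [-4]
LOAD_CONST → push 2. Stack: [-4, 2]
BINARY_OP - → -4 - 2 = -6. Stack: [-6]
STORE_FAST v → v=-6. Stack: []
LOAD_FAST u → push 12. Stack: [12]
RETURN_VALUE → return 12.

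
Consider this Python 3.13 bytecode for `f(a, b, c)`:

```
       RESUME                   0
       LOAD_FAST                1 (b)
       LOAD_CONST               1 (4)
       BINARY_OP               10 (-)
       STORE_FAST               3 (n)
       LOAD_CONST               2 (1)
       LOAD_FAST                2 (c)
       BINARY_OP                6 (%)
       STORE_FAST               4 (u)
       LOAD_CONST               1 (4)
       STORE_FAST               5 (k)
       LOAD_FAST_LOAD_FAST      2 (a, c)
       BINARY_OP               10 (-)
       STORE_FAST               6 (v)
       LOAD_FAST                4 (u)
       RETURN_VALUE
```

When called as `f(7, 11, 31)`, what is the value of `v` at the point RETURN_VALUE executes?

LOAD_FAST b → push 11. Stack: [11]
LOAD_CONST → push 4. Stack: [11, 4]
BINARY_OP - → 11 - 4 = 7. Stack: [7]
STORE_FAST n → n=7. Stack: []
LOAD_CONST → push 1. Stack: [1]
LOAD_FAST c → push 31. Stack: [1, 31]
BINARY_OP % → 1 % 31 = 1. Stack: [1]
STORE_FAST u → u=1. Stack: []
LOAD_CONST → push 4. Stack: [4]
STORE_FAST k → k=4. Stack: []
LOAD_FAST_LOAD_FAST a,c → push 7,31. Stack: [7, 31]
BINARY_OP - → 7 - 31 = -24. Stack: [-24]
STORE_FAST v → v=-24. Stack: []
LOAD_FAST u → push 1. Stack: [1]
RETURN_VALUE → return 1.

-24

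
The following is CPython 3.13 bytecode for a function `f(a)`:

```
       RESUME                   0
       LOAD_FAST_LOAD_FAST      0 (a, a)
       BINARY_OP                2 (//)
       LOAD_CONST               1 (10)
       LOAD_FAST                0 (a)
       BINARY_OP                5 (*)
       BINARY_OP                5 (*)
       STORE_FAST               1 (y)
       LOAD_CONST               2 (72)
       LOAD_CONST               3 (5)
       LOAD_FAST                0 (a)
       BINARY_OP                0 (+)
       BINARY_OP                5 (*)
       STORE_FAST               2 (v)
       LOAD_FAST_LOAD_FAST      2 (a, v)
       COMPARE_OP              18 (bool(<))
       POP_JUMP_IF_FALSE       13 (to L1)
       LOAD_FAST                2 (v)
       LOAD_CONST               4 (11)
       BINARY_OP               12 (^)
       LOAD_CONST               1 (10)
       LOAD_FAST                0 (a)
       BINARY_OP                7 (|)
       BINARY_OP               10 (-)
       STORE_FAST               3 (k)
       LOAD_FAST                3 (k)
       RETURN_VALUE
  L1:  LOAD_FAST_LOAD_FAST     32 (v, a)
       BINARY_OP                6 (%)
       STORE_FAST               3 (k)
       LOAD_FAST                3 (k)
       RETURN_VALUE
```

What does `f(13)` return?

LOAD_FAST_LOAD_FAST a,a → push 13,13. Stack: [13, 13]
BINARY_OP // → 13 // 13 = 1. Stack: [1]
LOAD_CONST → push 10. Stack: [1, 10]
LOAD_FAST a → push 13. Stack: [1, 10, 13]
BINARY_OP * → 10 * 13 = 130. Stack: [1, 130]
BINARY_OP * → 1 * 130 = 130. Stack: [130]
STORE_FAST y → y=130. Stack: []
LOAD_CONST → push 72. Stack: [72]
LOAD_CONST → push 5. Stack: [72, 5]
LOAD_FAST a → push 13. Stack: [72, 5, 13]
BINARY_OP + → 5 + 13 = 18. Stack: [72, 18]
BINARY_OP * → 72 * 18 = 1296. Stack: [1296]
STORE_FAST v → v=1296. Stack: []
LOAD_FAST_LOAD_FAST a,v → push 13,1296. Stack: [13, 1296]
COMPARE_OP bool(<) → 13 vs 1296 = True. Stack: [True]
POP_JUMP_IF_FALSE → pop True; no jump. Stack: []
LOAD_FAST v → push 1296. Stack: [1296]
LOAD_CONST → push 11. Stack: [1296, 11]
BINARY_OP ^ → 1296 ^ 11 = 1307. Stack: [1307]
LOAD_CONST → push 10. Stack: [1307, 10]
LOAD_FAST a → push 13. Stack: [1307, 10, 13]
BINARY_OP | → 10 | 13 = 15. Stack: [1307, 15]
BINARY_OP - → 1307 - 15 = 1292. Stack: [1292]
STORE_FAST k → k=1292. Stack: []
LOAD_FAST k → push 1292. Stack: [1292]
RETURN_VALUE → return 1292.

1292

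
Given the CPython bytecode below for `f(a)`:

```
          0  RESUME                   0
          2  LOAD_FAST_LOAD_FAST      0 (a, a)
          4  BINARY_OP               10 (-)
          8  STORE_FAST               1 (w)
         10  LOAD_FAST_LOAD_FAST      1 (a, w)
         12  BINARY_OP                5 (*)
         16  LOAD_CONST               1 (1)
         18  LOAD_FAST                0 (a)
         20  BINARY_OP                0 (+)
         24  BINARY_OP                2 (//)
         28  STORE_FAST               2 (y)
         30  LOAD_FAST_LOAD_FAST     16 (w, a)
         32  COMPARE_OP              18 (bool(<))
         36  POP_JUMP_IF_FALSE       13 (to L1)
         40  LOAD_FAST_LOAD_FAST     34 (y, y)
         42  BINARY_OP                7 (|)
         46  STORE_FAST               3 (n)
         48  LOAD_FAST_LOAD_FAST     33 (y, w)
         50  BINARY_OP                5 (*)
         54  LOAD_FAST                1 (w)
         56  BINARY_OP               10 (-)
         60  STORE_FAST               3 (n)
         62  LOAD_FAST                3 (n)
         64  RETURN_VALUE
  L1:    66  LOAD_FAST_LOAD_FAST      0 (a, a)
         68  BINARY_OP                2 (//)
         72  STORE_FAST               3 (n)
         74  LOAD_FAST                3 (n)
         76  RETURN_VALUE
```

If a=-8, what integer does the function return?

LOAD_FAST_LOAD_FAST a,a → push -8,-8. Stack: [-8, -8]
BINARY_OP - → -8 - -8 = 0. Stack: [0]
STORE_FAST w → w=0. Stack: []
LOAD_FAST_LOAD_FAST a,w → push -8,0. Stack: [-8, 0]
BINARY_OP * → -8 * 0 = 0. Stack: [0]
LOAD_CONST → push 1. Stack: [0, 1]
LOAD_FAST a → push -8. Stack: [0, 1, -8]
BINARY_OP + → 1 + -8 = -7. Stack: [0, -7]
BINARY_OP // → 0 // -7 = 0. Stack: [0]
STORE_FAST y → y=0. Stack: []
LOAD_FAST_LOAD_FAST w,a → push 0,-8. Stack: [0, -8]
COMPARE_OP bool(<) → 0 vs -8 = False. Stack: [False]
POP_JUMP_IF_FALSE → pop False; jump. Stack: []
LOAD_FAST_LOAD_FAST a,a → push -8,-8. Stack: [-8, -8]
BINARY_OP // → -8 // -8 = 1. Stack: [1]
STORE_FAST n → n=1. Stack: []
LOAD_FAST n → push 1. Stack: [1]
RETURN_VALUE → return 1.

1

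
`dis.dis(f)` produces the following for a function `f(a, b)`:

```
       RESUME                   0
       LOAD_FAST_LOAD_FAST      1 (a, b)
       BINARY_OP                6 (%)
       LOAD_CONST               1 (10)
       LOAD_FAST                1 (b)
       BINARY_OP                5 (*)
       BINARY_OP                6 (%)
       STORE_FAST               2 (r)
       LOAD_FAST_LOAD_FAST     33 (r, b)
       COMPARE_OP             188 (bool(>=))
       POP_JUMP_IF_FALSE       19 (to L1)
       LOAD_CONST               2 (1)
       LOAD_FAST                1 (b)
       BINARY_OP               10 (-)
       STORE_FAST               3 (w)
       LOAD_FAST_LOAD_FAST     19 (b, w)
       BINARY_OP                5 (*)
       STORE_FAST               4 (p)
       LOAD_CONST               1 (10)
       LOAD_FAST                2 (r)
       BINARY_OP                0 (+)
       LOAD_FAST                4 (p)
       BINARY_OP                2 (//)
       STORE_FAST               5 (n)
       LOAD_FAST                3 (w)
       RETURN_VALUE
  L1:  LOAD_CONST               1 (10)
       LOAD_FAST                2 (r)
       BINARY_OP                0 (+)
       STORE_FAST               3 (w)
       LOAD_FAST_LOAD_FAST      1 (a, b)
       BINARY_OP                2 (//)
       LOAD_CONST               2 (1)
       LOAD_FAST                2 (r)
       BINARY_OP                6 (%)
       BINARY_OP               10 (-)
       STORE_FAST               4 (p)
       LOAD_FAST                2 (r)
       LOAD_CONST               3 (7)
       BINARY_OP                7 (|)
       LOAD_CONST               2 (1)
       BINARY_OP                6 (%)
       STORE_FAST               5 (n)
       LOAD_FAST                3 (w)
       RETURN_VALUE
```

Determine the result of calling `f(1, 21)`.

LOAD_FAST_LOAD_FAST a,b → push 1,21. Stack: [1, 21]
BINARY_OP % → 1 % 21 = 1. Stack: [1]
LOAD_CONST → push 10. Stack: [1, 10]
LOAD_FAST b → push 21. Stack: [1, 10, 21]
BINARY_OP * → 10 * 21 = 210. Stack: [1, 210]
BINARY_OP % → 1 % 210 = 1. Stack: [1]
STORE_FAST r → r=1. Stack: []
LOAD_FAST_LOAD_FAST r,b → push 1,21. Stack: [1, 21]
COMPARE_OP bool(>=) → 1 vs 21 = False. Stack: [False]
POP_JUMP_IF_FALSE → pop False; jump. Stack: []
LOAD_CONST → push 10. Stack: [10]
LOAD_FAST r → push 1. Stack: [10, 1]
BINARY_OP + → 10 + 1 = 11. Stack: [11]
STORE_FAST w → w=11. Stack: []
LOAD_FAST_LOAD_FAST a,b → push 1,21. Stack: [1, 21]
BINARY_OP // → 1 // 21 = 0. Stack: [0]
LOAD_CONST → push 1. Stack: [0, 1]
LOAD_FAST r → push 1. Stack: [0, 1, 1]
BINARY_OP % → 1 % 1 = 0. Stack: [0, 0]
BINARY_OP - → 0 - 0 = 0. Stack: [0]
STORE_FAST p → p=0. Stack: []
LOAD_FAST r → push 1. Stack: [1]
LOAD_CONST → push 7. Stack: [1, 7]
BINARY_OP | → 1 | 7 = 7. Stack: [7]
LOAD_CONST → push 1. Stack: [7, 1]
BINARY_OP % → 7 % 1 = 0. Stack: [0]
STORE_FAST n → n=0. Stack: []
LOAD_FAST w → push 11. Stack: [11]
RETURN_VALUE → return 11.

11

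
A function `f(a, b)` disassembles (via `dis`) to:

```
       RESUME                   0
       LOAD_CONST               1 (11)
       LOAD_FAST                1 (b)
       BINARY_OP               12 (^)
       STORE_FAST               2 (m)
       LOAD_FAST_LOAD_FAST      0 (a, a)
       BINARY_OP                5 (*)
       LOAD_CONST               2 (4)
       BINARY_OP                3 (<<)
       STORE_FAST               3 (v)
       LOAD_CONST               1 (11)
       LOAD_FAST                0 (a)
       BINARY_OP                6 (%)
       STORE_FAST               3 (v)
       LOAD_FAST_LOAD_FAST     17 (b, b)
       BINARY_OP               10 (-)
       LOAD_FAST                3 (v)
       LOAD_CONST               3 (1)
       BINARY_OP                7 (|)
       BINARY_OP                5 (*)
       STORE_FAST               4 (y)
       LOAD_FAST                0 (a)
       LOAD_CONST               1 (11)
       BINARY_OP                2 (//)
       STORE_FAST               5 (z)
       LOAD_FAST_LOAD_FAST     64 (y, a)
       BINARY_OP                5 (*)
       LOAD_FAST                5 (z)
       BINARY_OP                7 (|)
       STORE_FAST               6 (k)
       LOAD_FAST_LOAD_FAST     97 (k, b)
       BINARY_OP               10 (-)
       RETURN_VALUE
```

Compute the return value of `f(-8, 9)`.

-10

LOAD_CONST → push 11. Stack: [11]
LOAD_FAST b → push 9. Stack: [11, 9]
BINARY_OP ^ → 11 ^ 9 = 2. Stack: [2]
STORE_FAST m → m=2. Stack: []
LOAD_FAST_LOAD_FAST a,a → push -8,-8. Stack: [-8, -8]
BINARY_OP * → -8 * -8 = 64. Stack: [64]
LOAD_CONST → push 4. Stack: [64, 4]
BINARY_OP << → 64 << 4 = 1024. Stack: [1024]
STORE_FAST v → v=1024. Stack: []
LOAD_CONST → push 11. Stack: [11]
LOAD_FAST a → push -8. Stack: [11, -8]
BINARY_OP % → 11 % -8 = -5. Stack: [-5]
STORE_FAST v → v=-5. Stack: []
LOAD_FAST_LOAD_FAST b,b → push 9,9. Stack: [9, 9]
BINARY_OP - → 9 - 9 = 0. Stack: [0]
LOAD_FAST v → push -5. Stack: [0, -5]
LOAD_CONST → push 1. Stack: [0, -5, 1]
BINARY_OP | → -5 | 1 = -5. Stack: [0, -5]
BINARY_OP * → 0 * -5 = 0. Stack: [0]
STORE_FAST y → y=0. Stack: []
LOAD_FAST a → push -8. Stack: [-8]
LOAD_CONST → push 11. Stack: [-8, 11]
BINARY_OP // → -8 // 11 = -1. Stack: [-1]
STORE_FAST z → z=-1. Stack: []
LOAD_FAST_LOAD_FAST y,a → push 0,-8. Stack: [0, -8]
BINARY_OP * → 0 * -8 = 0. Stack: [0]
LOAD_FAST z → push -1. Stack: [0, -1]
BINARY_OP | → 0 | -1 = -1. Stack: [-1]
STORE_FAST k → k=-1. Stack: []
LOAD_FAST_LOAD_FAST k,b → push -1,9. Stack: [-1, 9]
BINARY_OP - → -1 - 9 = -10. Stack: [-10]
RETURN_VALUE → return -10.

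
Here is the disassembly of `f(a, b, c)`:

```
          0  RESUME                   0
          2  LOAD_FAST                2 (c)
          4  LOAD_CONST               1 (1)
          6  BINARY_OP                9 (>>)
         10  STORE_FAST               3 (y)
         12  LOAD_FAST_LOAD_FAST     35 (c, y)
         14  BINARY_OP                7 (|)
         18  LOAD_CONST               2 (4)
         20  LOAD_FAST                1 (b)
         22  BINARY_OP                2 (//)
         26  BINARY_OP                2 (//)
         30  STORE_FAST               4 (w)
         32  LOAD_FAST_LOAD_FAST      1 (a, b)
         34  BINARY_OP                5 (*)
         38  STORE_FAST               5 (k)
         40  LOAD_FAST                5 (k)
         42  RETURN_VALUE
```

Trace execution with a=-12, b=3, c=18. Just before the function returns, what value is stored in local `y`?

9

LOAD_FAST c → push 18. Stack: [18]
LOAD_CONST → push 1. Stack: [18, 1]
BINARY_OP >> → 18 >> 1 = 9. Stack: [9]
STORE_FAST y → y=9. Stack: []
LOAD_FAST_LOAD_FAST c,y → push 18,9. Stack: [18, 9]
BINARY_OP | → 18 | 9 = 27. Stack: [27]
LOAD_CONST → push 4. Stack: [27, 4]
LOAD_FAST b → push 3. Stack: [27, 4, 3]
BINARY_OP // → 4 // 3 = 1. Stack: [27, 1]
BINARY_OP // → 27 // 1 = 27. Stack: [27]
STORE_FAST w → w=27. Stack: []
LOAD_FAST_LOAD_FAST a,b → push -12,3. Stack: [-12, 3]
BINARY_OP * → -12 * 3 = -36. Stack: [-36]
STORE_FAST k → k=-36. Stack: []
LOAD_FAST k → push -36. Stack: [-36]
RETURN_VALUE → return -36.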